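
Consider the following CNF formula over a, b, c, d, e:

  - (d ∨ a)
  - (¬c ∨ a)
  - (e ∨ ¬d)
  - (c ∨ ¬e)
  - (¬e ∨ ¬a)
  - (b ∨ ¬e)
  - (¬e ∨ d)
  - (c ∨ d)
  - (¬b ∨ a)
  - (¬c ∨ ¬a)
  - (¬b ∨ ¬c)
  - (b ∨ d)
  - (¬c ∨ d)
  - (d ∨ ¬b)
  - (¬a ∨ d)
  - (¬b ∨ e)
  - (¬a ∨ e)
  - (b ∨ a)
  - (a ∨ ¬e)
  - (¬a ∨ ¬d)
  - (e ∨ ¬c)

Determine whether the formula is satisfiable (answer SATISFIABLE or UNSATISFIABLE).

a = True:
  propagation gives e=False; an empty clause results — contradiction.
a = False:
  propagation gives d=True, c=False, e=True; an empty clause results — contradiction.
Every branch closes, so no satisfying assignment exists.

UNSATISFIABLE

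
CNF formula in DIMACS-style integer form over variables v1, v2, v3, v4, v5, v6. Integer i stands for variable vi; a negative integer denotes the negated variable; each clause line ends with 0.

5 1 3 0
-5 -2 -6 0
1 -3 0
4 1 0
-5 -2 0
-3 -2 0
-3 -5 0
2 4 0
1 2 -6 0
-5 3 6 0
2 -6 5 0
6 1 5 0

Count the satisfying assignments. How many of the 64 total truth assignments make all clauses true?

Satisfying assignments:
  v1=T v2=F v3=F v4=T v5=F v6=F
  v1=T v2=F v3=F v4=T v5=T v6=T
  v1=T v2=F v3=T v4=T v5=F v6=F
  v1=T v2=T v3=F v4=F v5=F v6=F
  v1=T v2=T v3=F v4=F v5=F v6=T
  v1=T v2=T v3=F v4=T v5=F v6=F
  v1=T v2=T v3=F v4=T v5=F v6=T
Count: 7.

7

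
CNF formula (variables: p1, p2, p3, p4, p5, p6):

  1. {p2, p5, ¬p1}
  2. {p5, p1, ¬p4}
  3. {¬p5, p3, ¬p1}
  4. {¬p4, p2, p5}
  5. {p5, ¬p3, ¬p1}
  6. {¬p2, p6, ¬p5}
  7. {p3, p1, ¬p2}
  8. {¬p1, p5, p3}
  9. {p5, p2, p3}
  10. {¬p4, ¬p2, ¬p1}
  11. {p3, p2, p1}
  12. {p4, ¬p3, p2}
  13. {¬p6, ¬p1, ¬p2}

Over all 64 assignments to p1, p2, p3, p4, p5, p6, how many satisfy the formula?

8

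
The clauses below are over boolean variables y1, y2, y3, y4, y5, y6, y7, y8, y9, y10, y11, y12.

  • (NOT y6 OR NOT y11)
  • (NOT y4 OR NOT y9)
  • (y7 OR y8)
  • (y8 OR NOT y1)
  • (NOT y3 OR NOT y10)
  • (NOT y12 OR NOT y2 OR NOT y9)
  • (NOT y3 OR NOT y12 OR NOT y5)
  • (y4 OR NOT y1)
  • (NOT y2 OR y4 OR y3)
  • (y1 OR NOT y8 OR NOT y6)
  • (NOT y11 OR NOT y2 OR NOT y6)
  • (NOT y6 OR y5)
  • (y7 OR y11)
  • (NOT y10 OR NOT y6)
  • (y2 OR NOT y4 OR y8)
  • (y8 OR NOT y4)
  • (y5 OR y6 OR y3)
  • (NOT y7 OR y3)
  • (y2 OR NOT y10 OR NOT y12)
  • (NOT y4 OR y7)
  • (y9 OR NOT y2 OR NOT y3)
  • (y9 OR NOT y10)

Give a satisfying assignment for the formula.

y1=True, y2=False, y3=True, y4=True, y5=False, y6=False, y7=True, y8=True, y9=False, y10=False, y11=True, y12=True

Check each clause:
  1. (NOT y6 OR NOT y11) — NOT y6 is true.
  2. (NOT y9 OR NOT y4) — NOT y9 is true.
  3. (y7 OR y8) — y8 is true.
  4. (y8 OR NOT y1) — y8 is true.
  5. (NOT y10 OR NOT y3) — NOT y10 is true.
  6. (NOT y9 OR NOT y12 OR NOT y2) — NOT y2 is true.
  7. (NOT y3 OR NOT y5 OR NOT y12) — NOT y5 is true.
  8. (y4 OR NOT y1) — y4 is true.
  9. (NOT y2 OR y3 OR y4) — y3 is true.
  10. (NOT y6 OR NOT y8 OR y1) — y1 is true.
  11. (NOT y6 OR NOT y11 OR NOT y2) — NOT y6 is true.
  12. (NOT y6 OR y5) — NOT y6 is true.
  13. (y11 OR y7) — y11 is true.
  14. (NOT y6 OR NOT y10) — NOT y6 is true.
  15. (y2 OR y8 OR NOT y4) — y8 is true.
  16. (y8 OR NOT y4) — y8 is true.
  17. (y6 OR y5 OR y3) — y3 is true.
  18. (NOT y7 OR y3) — y3 is true.
  19. (NOT y12 OR y2 OR NOT y10) — NOT y10 is true.
  20. (y7 OR NOT y4) — y7 is true.
  21. (y9 OR NOT y2 OR NOT y3) — NOT y2 is true.
  22. (NOT y10 OR y9) — NOT y10 is true.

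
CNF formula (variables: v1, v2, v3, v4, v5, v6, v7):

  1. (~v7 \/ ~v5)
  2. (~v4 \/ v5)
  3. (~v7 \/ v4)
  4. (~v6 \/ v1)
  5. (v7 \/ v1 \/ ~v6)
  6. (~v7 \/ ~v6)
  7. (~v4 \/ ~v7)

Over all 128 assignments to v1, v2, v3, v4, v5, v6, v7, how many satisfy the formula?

36

Split on v7, then v4.
  v7=T, v4=T: a clause becomes empty — 0.
  v7=T, v4=F: a clause becomes empty — 0.
  v7=F, v4=T: v2, v3 free; 3 ways for (v1,v5,v6) × 2^2 = 12.
  v7=F, v4=F: v2, v3, v5 free; 3 ways for (v1,v6) × 2^3 = 24.
Total: 0 + 0 + 12 + 24 = 36.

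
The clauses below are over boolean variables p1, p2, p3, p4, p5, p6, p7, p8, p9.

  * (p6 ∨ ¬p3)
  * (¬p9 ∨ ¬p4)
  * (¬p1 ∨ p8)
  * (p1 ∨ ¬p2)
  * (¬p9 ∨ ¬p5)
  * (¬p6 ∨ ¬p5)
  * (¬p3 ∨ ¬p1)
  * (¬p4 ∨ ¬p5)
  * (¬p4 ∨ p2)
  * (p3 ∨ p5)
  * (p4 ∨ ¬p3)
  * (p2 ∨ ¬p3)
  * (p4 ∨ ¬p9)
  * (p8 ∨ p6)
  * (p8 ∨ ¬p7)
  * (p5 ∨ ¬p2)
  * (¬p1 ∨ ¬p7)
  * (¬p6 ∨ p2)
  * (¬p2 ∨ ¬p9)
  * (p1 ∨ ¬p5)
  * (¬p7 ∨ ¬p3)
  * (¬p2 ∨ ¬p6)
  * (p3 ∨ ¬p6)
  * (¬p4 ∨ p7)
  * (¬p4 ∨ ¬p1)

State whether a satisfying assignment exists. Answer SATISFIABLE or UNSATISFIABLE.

SATISFIABLE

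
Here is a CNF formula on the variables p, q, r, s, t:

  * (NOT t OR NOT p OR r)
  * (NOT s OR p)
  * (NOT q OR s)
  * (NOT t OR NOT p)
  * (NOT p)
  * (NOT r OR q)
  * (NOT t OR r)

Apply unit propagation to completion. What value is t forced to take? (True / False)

False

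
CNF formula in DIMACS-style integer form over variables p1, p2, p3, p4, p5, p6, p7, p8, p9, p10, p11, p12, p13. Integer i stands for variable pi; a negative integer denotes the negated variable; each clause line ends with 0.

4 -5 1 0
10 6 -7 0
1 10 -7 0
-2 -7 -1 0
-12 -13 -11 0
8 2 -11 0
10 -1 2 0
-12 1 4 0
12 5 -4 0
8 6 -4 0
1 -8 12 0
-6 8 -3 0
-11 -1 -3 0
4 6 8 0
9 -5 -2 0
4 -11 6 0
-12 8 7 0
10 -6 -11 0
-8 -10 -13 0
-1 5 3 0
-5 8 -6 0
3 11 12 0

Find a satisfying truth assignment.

p1=T, p2=T, p3=T, p4=F, p5=F, p6=T, p7=F, p8=T, p9=T, p10=F, p11=F, p12=T, p13=F

p9 occurs only positively in the remaining clauses — set p9 = True.
Pure literal: p13 appears only negated; assign p13 = False.
Branch on p1: take p1 = True.
Try p2 = True.
  then p7 is forced to False.
For the remaining variables, p3 = True, p4 = False, p5 = False, p6 = True, p8 = True, p10 = False, p11 = False, p12 = True works.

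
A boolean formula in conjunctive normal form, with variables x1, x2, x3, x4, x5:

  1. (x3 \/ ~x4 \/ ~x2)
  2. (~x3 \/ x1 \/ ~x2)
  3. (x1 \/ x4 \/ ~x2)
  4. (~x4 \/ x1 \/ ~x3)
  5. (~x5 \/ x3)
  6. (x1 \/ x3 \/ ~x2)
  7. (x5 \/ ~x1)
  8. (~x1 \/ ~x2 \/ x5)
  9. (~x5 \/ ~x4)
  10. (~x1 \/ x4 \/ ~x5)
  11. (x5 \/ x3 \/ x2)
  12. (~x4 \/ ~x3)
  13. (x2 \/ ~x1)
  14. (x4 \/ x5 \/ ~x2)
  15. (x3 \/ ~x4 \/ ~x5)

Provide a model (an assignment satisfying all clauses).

x1=F, x2=F, x3=T, x4=F, x5=T

Try x1 = False.
Set x2 = False and propagate.
The remaining clauses are satisfied by x3 = True, x4 = False, x5 = True.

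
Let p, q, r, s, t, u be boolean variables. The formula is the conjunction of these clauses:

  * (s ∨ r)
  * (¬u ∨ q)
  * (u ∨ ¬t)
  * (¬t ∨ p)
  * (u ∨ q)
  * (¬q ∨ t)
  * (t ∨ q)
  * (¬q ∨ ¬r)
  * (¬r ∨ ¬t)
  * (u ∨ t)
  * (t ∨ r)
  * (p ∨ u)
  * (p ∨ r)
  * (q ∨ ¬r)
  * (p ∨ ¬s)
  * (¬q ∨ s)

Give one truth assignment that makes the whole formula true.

p=True  q=True  r=False  s=True  t=True  u=True

Check each clause:
  1. (r ∨ s) — s is true.
  2. (¬u ∨ q) — q is true.
  3. (u ∨ ¬t) — u is true.
  4. (p ∨ ¬t) — p is true.
  5. (q ∨ u) — q is true.
  6. (¬q ∨ t) — t is true.
  7. (q ∨ t) — q is true.
  8. (¬q ∨ ¬r) — ¬r is true.
  9. (¬r ∨ ¬t) — ¬r is true.
  10. (t ∨ u) — t is true.
  11. (r ∨ t) — t is true.
  12. (u ∨ p) — p is true.
  13. (p ∨ r) — p is true.
  14. (¬r ∨ q) — q is true.
  15. (¬s ∨ p) — p is true.
  16. (s ∨ ¬q) — s is true.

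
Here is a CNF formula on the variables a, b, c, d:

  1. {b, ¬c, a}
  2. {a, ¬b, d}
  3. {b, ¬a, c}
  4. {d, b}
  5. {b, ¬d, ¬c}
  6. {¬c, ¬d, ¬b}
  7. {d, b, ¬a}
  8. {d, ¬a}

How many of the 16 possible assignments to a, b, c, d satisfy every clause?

3

Satisfying assignments:
  a=F b=F c=F d=T
  a=F b=T c=F d=T
  a=T b=T c=F d=T
That's 3 in total.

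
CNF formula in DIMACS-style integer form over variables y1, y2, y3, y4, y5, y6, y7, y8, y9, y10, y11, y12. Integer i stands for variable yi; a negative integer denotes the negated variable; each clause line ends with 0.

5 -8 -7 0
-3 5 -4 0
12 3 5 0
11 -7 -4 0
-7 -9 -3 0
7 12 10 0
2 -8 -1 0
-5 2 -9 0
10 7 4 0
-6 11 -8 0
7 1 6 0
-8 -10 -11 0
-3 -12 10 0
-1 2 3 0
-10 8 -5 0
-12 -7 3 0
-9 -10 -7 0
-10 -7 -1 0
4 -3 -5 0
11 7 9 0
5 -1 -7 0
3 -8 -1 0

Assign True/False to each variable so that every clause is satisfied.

y1 = F, y2 = T, y3 = F, y4 = T, y5 = T, y6 = T, y7 = F, y8 = T, y9 = F, y10 = F, y11 = T, y12 = T

Check each clause:
  1. (y5 ∨ ¬y8 ∨ ¬y7) — ¬y7 is true.
  2. (y5 ∨ ¬y3 ∨ ¬y4) — ¬y3 is true.
  3. (y5 ∨ y3 ∨ y12) — y12 is true.
  4. (¬y7 ∨ y11 ∨ ¬y4) — ¬y7 is true.
  5. (¬y7 ∨ ¬y9 ∨ ¬y3) — ¬y7 is true.
  6. (y12 ∨ y10 ∨ y7) — y12 is true.
  7. (¬y1 ∨ ¬y8 ∨ y2) — y2 is true.
  8. (¬y9 ∨ ¬y5 ∨ y2) — y2 is true.
  9. (y7 ∨ y4 ∨ y10) — y4 is true.
  10. (y11 ∨ ¬y6 ∨ ¬y8) — y11 is true.
  11. (y1 ∨ y6 ∨ y7) — y6 is true.
  12. (¬y10 ∨ ¬y8 ∨ ¬y11) — ¬y10 is true.
  13. (¬y3 ∨ y10 ∨ ¬y12) — ¬y3 is true.
  14. (y2 ∨ y3 ∨ ¬y1) — y2 is true.
  15. (y8 ∨ ¬y10 ∨ ¬y5) — y8 is true.
  16. (y3 ∨ ¬y12 ∨ ¬y7) — ¬y7 is true.
  17. (¬y7 ∨ ¬y9 ∨ ¬y10) — ¬y7 is true.
  18. (¬y10 ∨ ¬y7 ∨ ¬y1) — ¬y7 is true.
  19. (¬y5 ∨ y4 ∨ ¬y3) — y4 is true.
  20. (y11 ∨ y7 ∨ y9) — y11 is true.
  21. (¬y1 ∨ y5 ∨ ¬y7) — ¬y7 is true.
  22. (y3 ∨ ¬y8 ∨ ¬y1) — ¬y1 is true.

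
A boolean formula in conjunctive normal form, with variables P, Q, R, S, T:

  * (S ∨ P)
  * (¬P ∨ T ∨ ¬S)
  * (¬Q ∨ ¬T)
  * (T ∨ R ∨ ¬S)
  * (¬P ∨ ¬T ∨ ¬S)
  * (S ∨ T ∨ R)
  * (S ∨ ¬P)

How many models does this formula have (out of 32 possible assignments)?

Satisfying assignments:
  P=0 Q=0 R=0 S=1 T=1
  P=0 Q=0 R=1 S=1 T=0
  P=0 Q=0 R=1 S=1 T=1
  P=0 Q=1 R=1 S=1 T=0
That's 4 in total.

4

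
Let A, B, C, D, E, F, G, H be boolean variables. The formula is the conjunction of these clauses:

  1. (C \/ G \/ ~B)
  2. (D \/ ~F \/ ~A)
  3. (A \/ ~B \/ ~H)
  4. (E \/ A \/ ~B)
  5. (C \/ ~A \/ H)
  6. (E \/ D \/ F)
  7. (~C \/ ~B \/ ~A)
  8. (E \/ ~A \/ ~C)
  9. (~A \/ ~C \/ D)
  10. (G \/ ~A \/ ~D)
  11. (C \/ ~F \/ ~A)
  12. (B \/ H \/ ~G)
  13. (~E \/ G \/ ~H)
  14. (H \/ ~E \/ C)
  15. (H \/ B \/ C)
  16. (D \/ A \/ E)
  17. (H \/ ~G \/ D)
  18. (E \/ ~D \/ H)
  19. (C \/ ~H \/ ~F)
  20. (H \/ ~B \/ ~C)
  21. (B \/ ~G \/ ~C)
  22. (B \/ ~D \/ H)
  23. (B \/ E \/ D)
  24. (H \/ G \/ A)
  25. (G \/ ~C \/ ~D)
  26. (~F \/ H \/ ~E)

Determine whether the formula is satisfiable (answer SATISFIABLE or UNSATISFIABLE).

SATISFIABLE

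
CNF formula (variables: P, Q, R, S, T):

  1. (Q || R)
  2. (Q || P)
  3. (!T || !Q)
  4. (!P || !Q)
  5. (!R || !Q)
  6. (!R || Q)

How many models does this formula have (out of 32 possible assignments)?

2

The models are:
  P=F Q=T R=F S=F T=F
  P=F Q=T R=F S=T T=F
That's 2 in total.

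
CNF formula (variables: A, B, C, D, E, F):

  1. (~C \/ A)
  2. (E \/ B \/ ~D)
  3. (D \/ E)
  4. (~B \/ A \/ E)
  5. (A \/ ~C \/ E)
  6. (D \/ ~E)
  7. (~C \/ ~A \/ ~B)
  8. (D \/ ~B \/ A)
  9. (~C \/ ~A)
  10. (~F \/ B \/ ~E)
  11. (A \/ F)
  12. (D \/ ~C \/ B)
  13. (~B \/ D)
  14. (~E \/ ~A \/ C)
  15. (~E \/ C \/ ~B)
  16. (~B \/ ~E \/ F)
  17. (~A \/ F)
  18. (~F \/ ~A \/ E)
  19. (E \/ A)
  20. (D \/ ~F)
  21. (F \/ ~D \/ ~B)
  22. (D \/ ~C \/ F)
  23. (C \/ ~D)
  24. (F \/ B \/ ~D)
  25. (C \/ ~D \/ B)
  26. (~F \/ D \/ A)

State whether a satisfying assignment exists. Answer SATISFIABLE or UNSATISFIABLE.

D = True:
  propagation gives C=True, A=True; an empty clause results — contradiction.
D = False:
  propagation gives E=True; an empty clause results — contradiction.
Every branch closes, so no satisfying assignment exists.

UNSATISFIABLE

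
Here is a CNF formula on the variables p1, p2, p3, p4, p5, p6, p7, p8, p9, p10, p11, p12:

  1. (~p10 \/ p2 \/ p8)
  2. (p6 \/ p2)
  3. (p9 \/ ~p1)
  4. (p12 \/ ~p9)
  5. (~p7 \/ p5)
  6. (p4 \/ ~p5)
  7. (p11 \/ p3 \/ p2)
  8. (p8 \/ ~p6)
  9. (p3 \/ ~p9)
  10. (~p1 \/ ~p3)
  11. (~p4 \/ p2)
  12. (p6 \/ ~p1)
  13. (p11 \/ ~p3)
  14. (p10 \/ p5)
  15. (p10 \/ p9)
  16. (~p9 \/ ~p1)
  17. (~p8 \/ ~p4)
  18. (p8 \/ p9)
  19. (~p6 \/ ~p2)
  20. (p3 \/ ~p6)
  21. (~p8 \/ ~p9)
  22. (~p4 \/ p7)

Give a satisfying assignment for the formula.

p1 occurs only negated in the remaining clauses — set p1 = False.
Pure literal: p11 appears only positively; assign p11 = True.
Branch on p2: take p2 = True.
  then p6 is forced to False.
Set p3 = True and propagate.
Try p4 = False.
  then p5 is forced to False.
  then p7 is forced to False.
  then p10 is forced to True.
The remaining clauses are satisfied by p8 = True, p9 = False, p12 = True.
Every clause has at least one true literal under this assignment.
Check each clause:
  1. (p2 \/ p8 \/ ~p10) — p8 is true.
  2. (p2 \/ p6) — p2 is true.
  3. (p9 \/ ~p1) — ~p1 is true.
  4. (~p9 \/ p12) — p12 is true.
  5. (p5 \/ ~p7) — ~p7 is true.
  6. (p4 \/ ~p5) — ~p5 is true.
  7. (p11 \/ p2 \/ p3) — p3 is true.
  8. (p8 \/ ~p6) — p8 is true.
  9. (p3 \/ ~p9) — p3 is true.
  10. (~p1 \/ ~p3) — ~p1 is true.
  11. (p2 \/ ~p4) — p2 is true.
  12. (p6 \/ ~p1) — ~p1 is true.
  13. (p11 \/ ~p3) — p11 is true.
  14. (p10 \/ p5) — p10 is true.
  15. (p10 \/ p9) — p10 is true.
  16. (~p1 \/ ~p9) — ~p1 is true.
  17. (~p4 \/ ~p8) — ~p4 is true.
  18. (p9 \/ p8) — p8 is true.
  19. (~p6 \/ ~p2) — ~p6 is true.
  20. (p3 \/ ~p6) — ~p6 is true.
  21. (~p9 \/ ~p8) — ~p9 is true.
  22. (~p4 \/ p7) — ~p4 is true.

p1 = F, p2 = T, p3 = T, p4 = F, p5 = F, p6 = F, p7 = F, p8 = T, p9 = F, p10 = T, p11 = T, p12 = T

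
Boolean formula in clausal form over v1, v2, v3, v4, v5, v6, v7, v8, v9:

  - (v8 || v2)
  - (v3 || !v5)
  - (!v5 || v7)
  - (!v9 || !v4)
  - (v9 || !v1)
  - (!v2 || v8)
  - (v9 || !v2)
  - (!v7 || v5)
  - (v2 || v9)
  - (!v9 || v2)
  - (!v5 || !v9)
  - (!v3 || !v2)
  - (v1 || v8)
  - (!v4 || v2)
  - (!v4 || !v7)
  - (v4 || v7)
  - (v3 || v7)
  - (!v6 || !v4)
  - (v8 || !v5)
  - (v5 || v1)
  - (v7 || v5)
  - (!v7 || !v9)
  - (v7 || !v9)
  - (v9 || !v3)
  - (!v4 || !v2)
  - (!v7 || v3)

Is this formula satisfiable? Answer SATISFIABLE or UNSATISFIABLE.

v7 = True:
  propagation gives v5=True, v3=True, v9=False; an empty clause results — contradiction.
v7 = False:
  propagation gives v5=False; an empty clause results — contradiction.
Every branch closes, so no satisfying assignment exists.

UNSATISFIABLE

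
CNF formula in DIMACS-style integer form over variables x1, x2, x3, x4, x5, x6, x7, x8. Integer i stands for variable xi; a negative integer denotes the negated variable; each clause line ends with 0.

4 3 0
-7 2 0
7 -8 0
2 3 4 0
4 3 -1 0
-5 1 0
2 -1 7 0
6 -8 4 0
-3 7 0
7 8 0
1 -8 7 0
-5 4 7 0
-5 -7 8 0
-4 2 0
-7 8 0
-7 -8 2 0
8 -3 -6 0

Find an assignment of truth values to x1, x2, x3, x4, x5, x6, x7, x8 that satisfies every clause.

x1=F, x2=T, x3=T, x4=T, x5=F, x6=F, x7=T, x8=T

Pure literal: x2 appears only positively; assign x2 = True.
x5 occurs only negated in the remaining clauses — set x5 = False.
Branch on x1: take x1 = False.
Branch on x3: take x3 = True.
  then x7 is forced to True.
  then x8 is forced to True.
Try x4 = True.
x6 is now unconstrained; take x6 = False.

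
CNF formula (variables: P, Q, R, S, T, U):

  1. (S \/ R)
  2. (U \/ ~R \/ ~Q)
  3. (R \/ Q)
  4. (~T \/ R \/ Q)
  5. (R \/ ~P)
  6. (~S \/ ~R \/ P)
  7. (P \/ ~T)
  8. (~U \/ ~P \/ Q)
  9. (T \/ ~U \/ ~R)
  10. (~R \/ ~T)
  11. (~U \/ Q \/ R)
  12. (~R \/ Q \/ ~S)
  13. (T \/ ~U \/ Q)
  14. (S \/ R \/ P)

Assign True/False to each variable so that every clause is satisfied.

P=True  Q=False  R=True  S=False  T=False  U=False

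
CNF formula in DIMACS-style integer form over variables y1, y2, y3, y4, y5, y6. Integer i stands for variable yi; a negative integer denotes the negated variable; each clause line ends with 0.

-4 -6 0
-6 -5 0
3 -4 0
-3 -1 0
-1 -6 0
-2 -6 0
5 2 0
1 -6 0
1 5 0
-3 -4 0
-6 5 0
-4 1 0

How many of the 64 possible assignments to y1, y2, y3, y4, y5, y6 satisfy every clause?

7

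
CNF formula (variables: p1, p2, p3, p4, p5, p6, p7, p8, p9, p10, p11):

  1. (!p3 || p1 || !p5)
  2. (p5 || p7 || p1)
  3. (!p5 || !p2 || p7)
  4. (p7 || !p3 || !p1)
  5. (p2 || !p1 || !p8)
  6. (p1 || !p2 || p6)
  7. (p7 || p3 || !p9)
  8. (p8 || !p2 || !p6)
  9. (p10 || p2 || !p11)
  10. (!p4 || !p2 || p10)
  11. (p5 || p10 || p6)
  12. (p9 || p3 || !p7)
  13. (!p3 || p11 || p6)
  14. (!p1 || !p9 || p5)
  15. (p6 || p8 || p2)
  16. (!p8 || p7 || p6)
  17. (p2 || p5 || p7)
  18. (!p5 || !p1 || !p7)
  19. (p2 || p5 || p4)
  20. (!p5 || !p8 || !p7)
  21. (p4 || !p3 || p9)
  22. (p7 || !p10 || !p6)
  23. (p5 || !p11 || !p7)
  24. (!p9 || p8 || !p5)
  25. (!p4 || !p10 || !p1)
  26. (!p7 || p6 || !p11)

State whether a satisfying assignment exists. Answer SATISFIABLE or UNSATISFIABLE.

SATISFIABLE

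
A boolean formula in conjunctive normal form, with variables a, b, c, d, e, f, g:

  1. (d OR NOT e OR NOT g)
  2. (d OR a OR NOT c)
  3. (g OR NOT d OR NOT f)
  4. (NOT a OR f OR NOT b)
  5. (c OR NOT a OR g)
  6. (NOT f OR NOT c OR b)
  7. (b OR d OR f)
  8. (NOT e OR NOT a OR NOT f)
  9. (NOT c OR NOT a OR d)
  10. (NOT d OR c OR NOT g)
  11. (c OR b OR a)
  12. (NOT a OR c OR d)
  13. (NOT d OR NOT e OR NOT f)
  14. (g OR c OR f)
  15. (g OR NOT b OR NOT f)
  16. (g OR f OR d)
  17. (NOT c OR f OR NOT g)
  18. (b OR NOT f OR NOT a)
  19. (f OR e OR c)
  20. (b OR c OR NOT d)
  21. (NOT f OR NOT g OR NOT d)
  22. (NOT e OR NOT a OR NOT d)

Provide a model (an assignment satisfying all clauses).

a=0, b=1, c=0, d=0, e=0, f=1, g=1

Check each clause:
  1. (d OR NOT g OR NOT e) — NOT e is true.
  2. (d OR a OR NOT c) — NOT c is true.
  3. (NOT d OR g OR NOT f) — NOT d is true.
  4. (NOT b OR NOT a OR f) — NOT a is true.
  5. (c OR g OR NOT a) — NOT a is true.
  6. (NOT f OR NOT c OR b) — b is true.
  7. (b OR d OR f) — b is true.
  8. (NOT f OR NOT a OR NOT e) — NOT e is true.
  9. (d OR NOT c OR NOT a) — NOT c is true.
  10. (NOT d OR NOT g OR c) — NOT d is true.
  11. (c OR a OR b) — b is true.
  12. (NOT a OR d OR c) — NOT a is true.
  13. (NOT e OR NOT f OR NOT d) — NOT e is true.
  14. (f OR g OR c) — f is true.
  15. (NOT f OR NOT b OR g) — g is true.
  16. (f OR d OR g) — f is true.
  17. (NOT g OR NOT c OR f) — NOT c is true.
  18. (b OR NOT f OR NOT a) — b is true.
  19. (c OR f OR e) — f is true.
  20. (c OR b OR NOT d) — b is true.
  21. (NOT g OR NOT f OR NOT d) — NOT d is true.
  22. (NOT a OR NOT d OR NOT e) — NOT e is true.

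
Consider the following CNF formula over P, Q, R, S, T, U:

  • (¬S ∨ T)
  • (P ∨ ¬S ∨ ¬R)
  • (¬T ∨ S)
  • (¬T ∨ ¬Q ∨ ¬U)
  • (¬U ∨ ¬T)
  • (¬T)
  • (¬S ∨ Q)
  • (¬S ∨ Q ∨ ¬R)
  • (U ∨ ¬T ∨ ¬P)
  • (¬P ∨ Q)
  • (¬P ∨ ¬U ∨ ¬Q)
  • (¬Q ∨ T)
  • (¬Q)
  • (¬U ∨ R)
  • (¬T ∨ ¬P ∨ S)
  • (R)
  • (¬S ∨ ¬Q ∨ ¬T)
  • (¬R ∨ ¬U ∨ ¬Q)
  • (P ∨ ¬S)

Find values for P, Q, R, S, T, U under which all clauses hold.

P=0, Q=0, R=1, S=0, T=0, U=1

Check each clause:
  1. (T ∨ ¬S) — ¬S is true.
  2. (¬R ∨ P ∨ ¬S) — ¬S is true.
  3. (S ∨ ¬T) — ¬T is true.
  4. (¬T ∨ ¬U ∨ ¬Q) — ¬T is true.
  5. (¬U ∨ ¬T) — ¬T is true.
  6. (¬T) — ¬T is true.
  7. (Q ∨ ¬S) — ¬S is true.
  8. (¬R ∨ ¬S ∨ Q) — ¬S is true.
  9. (¬T ∨ U ∨ ¬P) — ¬T is true.
  10. (¬P ∨ Q) — ¬P is true.
  11. (¬P ∨ ¬U ∨ ¬Q) — ¬Q is true.
  12. (T ∨ ¬Q) — ¬Q is true.
  13. (¬Q) — ¬Q is true.
  14. (¬U ∨ R) — R is true.
  15. (¬P ∨ S ∨ ¬T) — ¬T is true.
  16. (R) — R is true.
  17. (¬Q ∨ ¬T ∨ ¬S) — ¬T is true.
  18. (¬R ∨ ¬U ∨ ¬Q) — ¬Q is true.
  19. (P ∨ ¬S) — ¬S is true.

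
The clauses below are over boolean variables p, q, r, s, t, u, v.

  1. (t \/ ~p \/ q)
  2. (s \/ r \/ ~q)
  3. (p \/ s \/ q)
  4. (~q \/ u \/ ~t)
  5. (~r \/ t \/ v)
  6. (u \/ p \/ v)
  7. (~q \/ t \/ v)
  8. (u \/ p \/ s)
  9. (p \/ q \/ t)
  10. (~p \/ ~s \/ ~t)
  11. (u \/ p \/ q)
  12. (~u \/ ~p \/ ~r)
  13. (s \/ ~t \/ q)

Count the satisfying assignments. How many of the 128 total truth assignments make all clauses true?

Case analysis on p and q:
  p=T, q=T: remaining (r,s,t,u,v) ∈ {(F,T,F,F,T); (F,T,F,T,T); (T,F,F,F,T); (T,T,F,F,T)} — 4.
  p=T, q=F: a clause becomes empty — 0.
  p=F, q=T: 11 of the 32 assignments to (r,s,t,u,v) work.
  p=F, q=F: remaining (r,s,t,u,v) ∈ {(F,T,T,T,F); (F,T,T,T,T); (T,T,T,T,F); (T,T,T,T,T)} — 4.
Total: 4 + 0 + 11 + 4 = 19.

19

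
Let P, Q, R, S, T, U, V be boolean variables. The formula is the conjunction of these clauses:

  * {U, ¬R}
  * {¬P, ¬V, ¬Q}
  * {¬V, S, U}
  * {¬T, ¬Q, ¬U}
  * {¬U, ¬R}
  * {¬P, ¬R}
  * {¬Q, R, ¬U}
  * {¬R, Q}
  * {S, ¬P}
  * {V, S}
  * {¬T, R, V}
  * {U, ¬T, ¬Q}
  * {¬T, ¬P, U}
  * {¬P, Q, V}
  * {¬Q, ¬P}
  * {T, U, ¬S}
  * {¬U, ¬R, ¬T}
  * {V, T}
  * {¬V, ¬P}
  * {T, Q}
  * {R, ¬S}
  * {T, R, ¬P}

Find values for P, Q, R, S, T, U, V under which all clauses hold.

P=False, Q=False, R=False, S=False, T=True, U=True, V=True

Check each clause:
  1. {U, ¬R} — ¬R is true.
  2. {¬Q, ¬P, ¬V} — ¬P is true.
  3. {U, ¬V, S} — U is true.
  4. {¬U, ¬Q, ¬T} — ¬Q is true.
  5. {¬U, ¬R} — ¬R is true.
  6. {¬R, ¬P} — ¬R is true.
  7. {¬U, R, ¬Q} — ¬Q is true.
  8. {Q, ¬R} — ¬R is true.
  9. {S, ¬P} — ¬P is true.
  10. {V, S} — V is true.
  11. {V, ¬T, R} — V is true.
  12. {¬T, ¬Q, U} — ¬Q is true.
  13. {U, ¬T, ¬P} — U is true.
  14. {V, ¬P, Q} — ¬P is true.
  15. {¬Q, ¬P} — ¬P is true.
  16. {¬S, T, U} — ¬S is true.
  17. {¬U, ¬T, ¬R} — ¬R is true.
  18. {V, T} — T is true.
  19. {¬P, ¬V} — ¬P is true.
  20. {Q, T} — T is true.
  21. {¬S, R} — ¬S is true.
  22. {T, ¬P, R} — T is true.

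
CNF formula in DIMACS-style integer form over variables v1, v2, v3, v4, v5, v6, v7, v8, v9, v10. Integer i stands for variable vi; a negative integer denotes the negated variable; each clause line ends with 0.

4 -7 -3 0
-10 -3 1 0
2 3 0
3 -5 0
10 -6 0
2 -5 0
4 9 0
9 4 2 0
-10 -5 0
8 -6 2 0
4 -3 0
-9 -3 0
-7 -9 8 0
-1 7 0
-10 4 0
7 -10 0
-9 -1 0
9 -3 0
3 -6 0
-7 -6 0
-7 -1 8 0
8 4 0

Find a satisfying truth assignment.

v1 = F, v2 = T, v3 = F, v4 = T, v5 = F, v6 = F, v7 = T, v8 = F, v9 = F, v10 = F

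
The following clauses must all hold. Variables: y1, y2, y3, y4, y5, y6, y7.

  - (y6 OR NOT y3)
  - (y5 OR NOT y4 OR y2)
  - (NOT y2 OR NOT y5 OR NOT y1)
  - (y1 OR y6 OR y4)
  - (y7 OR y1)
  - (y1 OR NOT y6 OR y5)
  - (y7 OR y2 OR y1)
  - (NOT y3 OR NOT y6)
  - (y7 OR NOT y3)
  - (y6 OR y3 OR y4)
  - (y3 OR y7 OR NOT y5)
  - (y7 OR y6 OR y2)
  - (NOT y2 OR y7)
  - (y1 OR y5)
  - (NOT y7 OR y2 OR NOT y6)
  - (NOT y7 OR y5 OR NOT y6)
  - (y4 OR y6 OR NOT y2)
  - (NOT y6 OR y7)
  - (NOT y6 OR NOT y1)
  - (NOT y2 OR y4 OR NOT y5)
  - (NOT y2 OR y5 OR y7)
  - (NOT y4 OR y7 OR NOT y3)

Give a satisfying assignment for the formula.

y1 = T, y2 = F, y3 = F, y4 = T, y5 = T, y6 = F, y7 = T

Set y1 = True and propagate.
  then y6 is forced to False.
  then y3 is forced to False.
  then y4 is forced to True.
Try y2 = False.
  then y5 is forced to True.
  then y7 is forced to True.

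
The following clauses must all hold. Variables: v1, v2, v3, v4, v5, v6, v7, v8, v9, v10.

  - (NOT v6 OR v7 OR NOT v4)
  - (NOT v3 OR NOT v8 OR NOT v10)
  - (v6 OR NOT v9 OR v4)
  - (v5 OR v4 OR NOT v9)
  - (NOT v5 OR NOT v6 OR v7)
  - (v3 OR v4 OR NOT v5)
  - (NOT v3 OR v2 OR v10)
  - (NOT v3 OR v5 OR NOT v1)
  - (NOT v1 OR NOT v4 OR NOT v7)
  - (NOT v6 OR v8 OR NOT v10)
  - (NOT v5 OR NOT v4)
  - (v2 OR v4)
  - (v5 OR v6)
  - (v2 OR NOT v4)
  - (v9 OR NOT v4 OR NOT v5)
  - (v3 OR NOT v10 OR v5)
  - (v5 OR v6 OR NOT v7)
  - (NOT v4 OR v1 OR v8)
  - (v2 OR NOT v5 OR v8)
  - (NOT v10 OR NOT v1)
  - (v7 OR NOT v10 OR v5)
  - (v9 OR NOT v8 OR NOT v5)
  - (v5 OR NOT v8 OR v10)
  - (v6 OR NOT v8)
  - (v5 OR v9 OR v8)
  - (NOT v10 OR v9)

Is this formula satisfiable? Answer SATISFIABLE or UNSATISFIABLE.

Pure literal: v2 appears only positively; assign v2 = True.
Branch on v1: take v1 = True.
  then v10 is forced to False.
Set v3 = True and propagate.
  then v5 is forced to True.
  then v4 is forced to False.
Set v6 = False and propagate.
  then v9 is forced to False.
  then v8 is forced to False.
v7 is now unconstrained; take v7 = True.
Every clause has at least one true literal under this assignment.
So v1 = T  v2 = T  v3 = T  v4 = F  v5 = T  v6 = F  v7 = T  v8 = F  v9 = F  v10 = F is a satisfying assignment.

SATISFIABLE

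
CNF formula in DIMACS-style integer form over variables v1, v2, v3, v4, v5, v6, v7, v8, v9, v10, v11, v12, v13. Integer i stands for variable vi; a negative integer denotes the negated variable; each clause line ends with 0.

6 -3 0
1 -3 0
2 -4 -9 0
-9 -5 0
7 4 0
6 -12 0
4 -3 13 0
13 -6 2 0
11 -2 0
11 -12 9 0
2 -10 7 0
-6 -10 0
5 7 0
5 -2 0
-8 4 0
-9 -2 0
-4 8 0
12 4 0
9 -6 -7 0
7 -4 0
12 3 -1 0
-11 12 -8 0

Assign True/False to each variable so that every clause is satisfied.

v1=1  v2=0  v3=1  v4=0  v5=0  v6=1  v7=1  v8=0  v9=1  v10=0  v11=1  v12=1  v13=1

Pure literal: v10 appears only negated; assign v10 = False.
v13 occurs only positively in the remaining clauses — set v13 = True.
Try v1 = True.
Try v2 = False.
Try v3 = True.
  then v6 is forced to True.
The remaining clauses are satisfied by v4 = False, v5 = False, v7 = True, v8 = False, v9 = True, v11 = True, v12 = True.
Check each clause:
  1. {v6, ¬v3} — v6 is true.
  2. {v1, ¬v3} — v1 is true.
  3. {¬v4, ¬v9, v2} — ¬v4 is true.
  4. {¬v5, ¬v9} — ¬v5 is true.
  5. {v7, v4} — v7 is true.
  6. {¬v12, v6} — v6 is true.
  7. {¬v3, v13, v4} — v13 is true.
  8. {v2, v13, ¬v6} — v13 is true.
  9. {v11, ¬v2} — v11 is true.
  10. {v11, v9, ¬v12} — v9 is true.
  11. {¬v10, v2, v7} — ¬v10 is true.
  12. {¬v10, ¬v6} — ¬v10 is true.
  13. {v7, v5} — v7 is true.
  14. {¬v2, v5} — ¬v2 is true.
  15. {v4, ¬v8} — ¬v8 is true.
  16. {¬v9, ¬v2} — ¬v2 is true.
  17. {¬v4, v8} — ¬v4 is true.
  18. {v12, v4} — v12 is true.
  19. {v9, ¬v7, ¬v6} — v9 is true.
  20. {¬v4, v7} — ¬v4 is true.
  21. {v12, ¬v1, v3} — v3 is true.
  22. {¬v11, ¬v8, v12} — ¬v8 is true.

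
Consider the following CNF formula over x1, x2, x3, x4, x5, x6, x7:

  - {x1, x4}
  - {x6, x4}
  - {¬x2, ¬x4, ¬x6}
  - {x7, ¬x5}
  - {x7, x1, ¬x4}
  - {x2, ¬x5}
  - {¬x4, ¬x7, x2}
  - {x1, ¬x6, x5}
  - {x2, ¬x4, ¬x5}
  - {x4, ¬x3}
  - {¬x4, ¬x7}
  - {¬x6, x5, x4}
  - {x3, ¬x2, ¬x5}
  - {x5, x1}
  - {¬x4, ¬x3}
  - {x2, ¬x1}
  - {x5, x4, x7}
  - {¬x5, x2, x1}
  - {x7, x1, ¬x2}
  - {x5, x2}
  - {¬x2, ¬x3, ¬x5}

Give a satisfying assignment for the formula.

Branch on x1: take x1 = True.
  then x2 is forced to True.
The remaining clauses are satisfied by x3 = False, x4 = True, x5 = False, x6 = False, x7 = False.

x1 = True  x2 = True  x3 = False  x4 = True  x5 = False  x6 = False  x7 = False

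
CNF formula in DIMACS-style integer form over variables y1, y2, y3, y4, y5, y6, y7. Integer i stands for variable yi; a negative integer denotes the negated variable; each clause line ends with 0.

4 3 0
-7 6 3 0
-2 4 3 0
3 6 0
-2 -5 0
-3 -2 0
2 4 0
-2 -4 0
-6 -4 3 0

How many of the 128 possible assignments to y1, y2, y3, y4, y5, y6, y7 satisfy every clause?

16

Split on y3, then y2.
  y3=T, y2=T: a clause becomes empty — 0.
  y3=T, y2=F: forces y4=T; y1, y5, y6, y7 free → 2^4 = 16.
  y3=F, y2=T: a clause becomes empty — 0.
  y3=F, y2=F: a clause becomes empty — 0.
Total: 0 + 16 + 0 + 0 = 16.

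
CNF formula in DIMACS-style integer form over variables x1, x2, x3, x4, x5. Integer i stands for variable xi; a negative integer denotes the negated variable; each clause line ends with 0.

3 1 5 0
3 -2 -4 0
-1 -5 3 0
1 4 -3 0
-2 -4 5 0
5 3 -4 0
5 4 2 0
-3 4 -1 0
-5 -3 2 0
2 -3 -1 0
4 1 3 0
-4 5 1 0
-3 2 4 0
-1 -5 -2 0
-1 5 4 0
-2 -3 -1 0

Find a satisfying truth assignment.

Set x1 = False and propagate.
Set x2 = True and propagate.
Set x3 = True and propagate.
  then x4 is forced to True.
  then x5 is forced to True.

x1=F, x2=T, x3=T, x4=T, x5=T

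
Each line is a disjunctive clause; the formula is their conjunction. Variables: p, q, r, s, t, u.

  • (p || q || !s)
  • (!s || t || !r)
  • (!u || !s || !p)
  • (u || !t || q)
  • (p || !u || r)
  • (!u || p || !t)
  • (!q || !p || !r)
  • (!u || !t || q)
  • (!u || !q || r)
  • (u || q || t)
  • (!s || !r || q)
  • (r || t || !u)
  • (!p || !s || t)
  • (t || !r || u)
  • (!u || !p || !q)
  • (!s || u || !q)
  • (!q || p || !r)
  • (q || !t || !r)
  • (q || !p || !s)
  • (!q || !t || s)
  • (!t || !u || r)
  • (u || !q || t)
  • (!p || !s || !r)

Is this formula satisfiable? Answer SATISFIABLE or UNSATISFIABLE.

Try p = True.
The remaining clauses are satisfied by q = False, r = True, s = False, t = False, u = True.
So p=True, q=False, r=True, s=False, t=False, u=True is a satisfying assignment.

SATISFIABLE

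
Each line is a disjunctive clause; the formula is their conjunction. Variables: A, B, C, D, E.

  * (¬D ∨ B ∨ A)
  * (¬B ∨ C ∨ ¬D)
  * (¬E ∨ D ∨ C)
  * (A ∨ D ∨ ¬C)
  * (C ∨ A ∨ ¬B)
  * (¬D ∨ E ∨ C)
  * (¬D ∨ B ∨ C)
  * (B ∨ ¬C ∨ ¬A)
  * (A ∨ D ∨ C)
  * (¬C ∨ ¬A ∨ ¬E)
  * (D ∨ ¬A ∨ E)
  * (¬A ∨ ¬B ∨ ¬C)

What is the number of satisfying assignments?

2

Satisfying assignments:
  A=F B=T C=T D=T E=F
  A=F B=T C=T D=T E=T
That's 2 in total.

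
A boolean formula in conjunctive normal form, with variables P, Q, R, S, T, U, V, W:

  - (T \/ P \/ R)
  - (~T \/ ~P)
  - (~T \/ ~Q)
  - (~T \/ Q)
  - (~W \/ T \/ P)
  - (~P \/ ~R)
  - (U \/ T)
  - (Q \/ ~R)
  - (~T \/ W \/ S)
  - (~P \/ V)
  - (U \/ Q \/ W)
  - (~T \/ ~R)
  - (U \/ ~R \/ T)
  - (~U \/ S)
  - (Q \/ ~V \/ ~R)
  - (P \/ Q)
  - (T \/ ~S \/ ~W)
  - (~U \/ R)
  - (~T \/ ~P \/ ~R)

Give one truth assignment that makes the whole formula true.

P=F, Q=T, R=T, S=T, T=F, U=T, V=T, W=F

Check each clause:
  1. (T \/ R \/ P) — R is true.
  2. (~T \/ ~P) — ~T is true.
  3. (~Q \/ ~T) — ~T is true.
  4. (Q \/ ~T) — Q is true.
  5. (~W \/ T \/ P) — ~W is true.
  6. (~P \/ ~R) — ~P is true.
  7. (T \/ U) — U is true.
  8. (~R \/ Q) — Q is true.
  9. (W \/ S \/ ~T) — ~T is true.
  10. (V \/ ~P) — ~P is true.
  11. (Q \/ W \/ U) — Q is true.
  12. (~R \/ ~T) — ~T is true.
  13. (U \/ ~R \/ T) — U is true.
  14. (S \/ ~U) — S is true.
  15. (~V \/ ~R \/ Q) — Q is true.
  16. (Q \/ P) — Q is true.
  17. (T \/ ~S \/ ~W) — ~W is true.
  18. (~U \/ R) — R is true.
  19. (~P \/ ~T \/ ~R) — ~T is true.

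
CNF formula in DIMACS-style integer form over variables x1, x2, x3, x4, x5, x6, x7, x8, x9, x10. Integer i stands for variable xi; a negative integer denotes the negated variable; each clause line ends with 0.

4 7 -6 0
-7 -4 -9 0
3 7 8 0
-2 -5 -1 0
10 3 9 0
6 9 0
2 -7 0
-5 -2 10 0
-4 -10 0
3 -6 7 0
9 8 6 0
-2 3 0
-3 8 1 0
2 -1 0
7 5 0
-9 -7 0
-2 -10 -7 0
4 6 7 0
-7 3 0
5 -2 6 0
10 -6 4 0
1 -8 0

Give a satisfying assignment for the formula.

x1=True  x2=True  x3=True  x4=True  x5=False  x6=True  x7=True  x8=False  x9=False  x10=False

Check each clause:
  1. (x7 | x4 | ~x6) — x4 is true.
  2. (~x4 | ~x7 | ~x9) — ~x9 is true.
  3. (x8 | x7 | x3) — x3 is true.
  4. (~x2 | ~x5 | ~x1) — ~x5 is true.
  5. (x10 | x3 | x9) — x3 is true.
  6. (x6 | x9) — x6 is true.
  7. (x2 | ~x7) — x2 is true.
  8. (x10 | ~x5 | ~x2) — ~x5 is true.
  9. (~x4 | ~x10) — ~x10 is true.
  10. (x7 | x3 | ~x6) — x3 is true.
  11. (x8 | x6 | x9) — x6 is true.
  12. (~x2 | x3) — x3 is true.
  13. (~x3 | x1 | x8) — x1 is true.
  14. (x2 | ~x1) — x2 is true.
  15. (x7 | x5) — x7 is true.
  16. (~x7 | ~x9) — ~x9 is true.
  17. (~x2 | ~x10 | ~x7) — ~x10 is true.
  18. (x7 | x4 | x6) — x4 is true.
  19. (x3 | ~x7) — x3 is true.
  20. (x5 | ~x2 | x6) — x6 is true.
  21. (~x6 | x10 | x4) — x4 is true.
  22. (~x8 | x1) — ~x8 is true.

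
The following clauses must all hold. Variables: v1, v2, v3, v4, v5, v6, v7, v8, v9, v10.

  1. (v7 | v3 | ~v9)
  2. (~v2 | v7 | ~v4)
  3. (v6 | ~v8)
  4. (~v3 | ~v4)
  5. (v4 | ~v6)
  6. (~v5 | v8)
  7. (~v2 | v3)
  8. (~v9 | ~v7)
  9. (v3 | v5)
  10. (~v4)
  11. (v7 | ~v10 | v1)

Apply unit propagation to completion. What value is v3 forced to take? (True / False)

True

(~v4) stands alone — v4 = False.
(v4 | ~v6) with v4 = False leaves only ~v6, so v6 = False.
In (v6 | ~v8), v6 is now false; ~v8 must hold, so v8 = False.
(v8 | ~v5) with v8 = False leaves only ~v5, so v5 = False.
(v3 | v5) with v5 = False leaves only v3, so v3 = True.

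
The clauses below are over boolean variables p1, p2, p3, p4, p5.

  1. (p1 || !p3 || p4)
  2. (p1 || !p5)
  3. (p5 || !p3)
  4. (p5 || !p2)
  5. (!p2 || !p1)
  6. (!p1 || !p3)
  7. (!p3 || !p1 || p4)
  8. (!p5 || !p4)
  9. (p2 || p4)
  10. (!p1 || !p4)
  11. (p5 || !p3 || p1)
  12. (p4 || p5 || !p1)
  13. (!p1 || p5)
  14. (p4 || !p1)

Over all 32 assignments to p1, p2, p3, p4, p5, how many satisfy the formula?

1

The models are:
  p1=0 p2=0 p3=0 p4=1 p5=0
Count: 1.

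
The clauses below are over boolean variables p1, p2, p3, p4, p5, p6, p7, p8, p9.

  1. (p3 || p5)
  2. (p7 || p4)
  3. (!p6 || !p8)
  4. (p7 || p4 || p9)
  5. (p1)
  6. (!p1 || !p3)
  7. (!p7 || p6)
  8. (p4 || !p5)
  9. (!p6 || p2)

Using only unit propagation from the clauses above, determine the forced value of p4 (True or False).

Unit clause (p1) sets p1 = True.
(!p3 || !p1) with p1 = True leaves only !p3, so p3 = False.
In (p3 || p5), p3 is now false; p5 must hold, so p5 = True.
(!p5 || p4) with p5 = True leaves only p4, so p4 = True.

True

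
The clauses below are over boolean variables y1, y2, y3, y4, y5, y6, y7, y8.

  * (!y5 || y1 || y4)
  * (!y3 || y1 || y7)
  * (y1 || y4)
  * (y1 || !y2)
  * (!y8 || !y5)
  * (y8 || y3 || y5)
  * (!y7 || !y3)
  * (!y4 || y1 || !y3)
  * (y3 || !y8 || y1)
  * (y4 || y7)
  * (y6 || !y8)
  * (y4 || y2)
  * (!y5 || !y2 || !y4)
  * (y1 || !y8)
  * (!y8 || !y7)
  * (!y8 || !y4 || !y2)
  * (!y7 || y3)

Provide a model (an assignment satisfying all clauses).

y1 = T, y2 = F, y3 = T, y4 = T, y5 = F, y6 = T, y7 = F, y8 = T

Check each clause:
  1. (y4 || y1 || !y5) — y1 is true.
  2. (!y3 || y1 || y7) — y1 is true.
  3. (y4 || y1) — y1 is true.
  4. (y1 || !y2) — y1 is true.
  5. (!y5 || !y8) — !y5 is true.
  6. (y3 || y5 || y8) — y8 is true.
  7. (!y7 || !y3) — !y7 is true.
  8. (!y3 || y1 || !y4) — y1 is true.
  9. (y1 || !y8 || y3) — y1 is true.
  10. (y4 || y7) — y4 is true.
  11. (!y8 || y6) — y6 is true.
  12. (y4 || y2) — y4 is true.
  13. (!y4 || !y5 || !y2) — !y5 is true.
  14. (!y8 || y1) — y1 is true.
  15. (!y7 || !y8) — !y7 is true.
  16. (!y8 || !y2 || !y4) — !y2 is true.
  17. (y3 || !y7) — !y7 is true.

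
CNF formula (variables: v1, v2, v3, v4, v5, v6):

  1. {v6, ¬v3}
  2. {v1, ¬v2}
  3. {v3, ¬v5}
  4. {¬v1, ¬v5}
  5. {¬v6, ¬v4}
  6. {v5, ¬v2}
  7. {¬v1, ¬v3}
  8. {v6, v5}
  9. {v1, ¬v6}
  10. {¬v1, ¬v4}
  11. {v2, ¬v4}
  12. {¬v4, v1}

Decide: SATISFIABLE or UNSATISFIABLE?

v4 occurs only negated in the remaining clauses — set v4 = False.
Branch on v1: take v1 = True.
  then v5 is forced to False.
  then v2 is forced to False.
  then v3 is forced to False.
  then v6 is forced to True.
Every clause has at least one true literal under this assignment.
So v1 = 1, v2 = 0, v3 = 0, v4 = 0, v5 = 0, v6 = 1 is a satisfying assignment.

SATISFIABLE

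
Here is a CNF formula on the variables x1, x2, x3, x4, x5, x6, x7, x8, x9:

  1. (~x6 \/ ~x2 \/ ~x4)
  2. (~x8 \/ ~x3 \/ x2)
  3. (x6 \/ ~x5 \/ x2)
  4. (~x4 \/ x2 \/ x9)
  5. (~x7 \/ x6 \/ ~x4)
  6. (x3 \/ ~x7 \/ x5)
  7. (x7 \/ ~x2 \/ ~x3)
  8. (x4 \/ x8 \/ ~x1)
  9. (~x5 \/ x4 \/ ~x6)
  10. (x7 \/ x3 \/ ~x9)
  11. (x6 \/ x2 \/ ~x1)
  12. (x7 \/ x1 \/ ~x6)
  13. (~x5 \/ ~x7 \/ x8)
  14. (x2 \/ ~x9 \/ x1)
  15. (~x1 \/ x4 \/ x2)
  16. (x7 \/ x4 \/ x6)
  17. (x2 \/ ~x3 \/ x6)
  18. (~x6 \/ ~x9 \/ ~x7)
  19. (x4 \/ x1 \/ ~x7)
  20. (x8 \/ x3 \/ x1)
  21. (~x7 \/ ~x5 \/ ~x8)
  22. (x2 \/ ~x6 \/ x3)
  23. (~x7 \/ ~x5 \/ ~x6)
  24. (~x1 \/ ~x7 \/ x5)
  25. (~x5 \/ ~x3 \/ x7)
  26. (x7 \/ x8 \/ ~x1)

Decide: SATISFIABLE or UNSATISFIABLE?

SATISFIABLE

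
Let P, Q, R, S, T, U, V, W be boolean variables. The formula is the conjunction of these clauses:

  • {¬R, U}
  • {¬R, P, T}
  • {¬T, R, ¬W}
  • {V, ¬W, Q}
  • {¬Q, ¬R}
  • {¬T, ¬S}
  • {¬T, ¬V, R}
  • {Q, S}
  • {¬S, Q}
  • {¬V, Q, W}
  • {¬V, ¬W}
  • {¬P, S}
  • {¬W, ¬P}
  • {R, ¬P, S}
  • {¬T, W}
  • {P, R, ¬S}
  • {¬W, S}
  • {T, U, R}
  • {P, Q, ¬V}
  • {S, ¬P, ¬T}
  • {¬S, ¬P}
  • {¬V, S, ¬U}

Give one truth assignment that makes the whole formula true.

P = F  Q = T  R = F  S = F  T = F  U = T  V = F  W = F

Check each clause:
  1. {U, ¬R} — ¬R is true.
  2. {P, ¬R, T} — ¬R is true.
  3. {¬T, R, ¬W} — ¬W is true.
  4. {Q, ¬W, V} — ¬W is true.
  5. {¬R, ¬Q} — ¬R is true.
  6. {¬T, ¬S} — ¬T is true.
  7. {¬T, R, ¬V} — ¬V is true.
  8. {S, Q} — Q is true.
  9. {¬S, Q} — Q is true.
  10. {¬V, Q, W} — ¬V is true.
  11. {¬V, ¬W} — ¬W is true.
  12. {¬P, S} — ¬P is true.
  13. {¬P, ¬W} — ¬W is true.
  14. {¬P, S, R} — ¬P is true.
  15. {¬T, W} — ¬T is true.
  16. {R, P, ¬S} — ¬S is true.
  17. {S, ¬W} — ¬W is true.
  18. {U, T, R} — U is true.
  19. {¬V, P, Q} — ¬V is true.
  20. {¬T, ¬P, S} — ¬T is true.
  21. {¬S, ¬P} — ¬S is true.
  22. {¬U, S, ¬V} — ¬V is true.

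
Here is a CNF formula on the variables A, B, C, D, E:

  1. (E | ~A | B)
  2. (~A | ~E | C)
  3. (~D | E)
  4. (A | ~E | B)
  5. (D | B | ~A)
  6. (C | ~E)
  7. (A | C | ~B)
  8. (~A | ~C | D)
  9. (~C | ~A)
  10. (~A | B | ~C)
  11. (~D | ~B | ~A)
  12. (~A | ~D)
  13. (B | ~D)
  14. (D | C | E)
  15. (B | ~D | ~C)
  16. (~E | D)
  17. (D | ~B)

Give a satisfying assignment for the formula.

Branch on A: take A = False.
The remaining clauses are satisfied by B = False, C = True, D = False, E = False.
Check each clause:
  1. (B | E | ~A) — ~A is true.
  2. (C | ~A | ~E) — C is true.
  3. (~D | E) — ~D is true.
  4. (~E | A | B) — ~E is true.
  5. (B | ~A | D) — ~A is true.
  6. (C | ~E) — C is true.
  7. (C | A | ~B) — C is true.
  8. (~A | ~C | D) — ~A is true.
  9. (~C | ~A) — ~A is true.
  10. (B | ~C | ~A) — ~A is true.
  11. (~D | ~B | ~A) — ~D is true.
  12. (~D | ~A) — ~D is true.
  13. (B | ~D) — ~D is true.
  14. (C | D | E) — C is true.
  15. (~C | ~D | B) — ~D is true.
  16. (~E | D) — ~E is true.
  17. (~B | D) — ~B is true.

A=False, B=False, C=True, D=False, E=False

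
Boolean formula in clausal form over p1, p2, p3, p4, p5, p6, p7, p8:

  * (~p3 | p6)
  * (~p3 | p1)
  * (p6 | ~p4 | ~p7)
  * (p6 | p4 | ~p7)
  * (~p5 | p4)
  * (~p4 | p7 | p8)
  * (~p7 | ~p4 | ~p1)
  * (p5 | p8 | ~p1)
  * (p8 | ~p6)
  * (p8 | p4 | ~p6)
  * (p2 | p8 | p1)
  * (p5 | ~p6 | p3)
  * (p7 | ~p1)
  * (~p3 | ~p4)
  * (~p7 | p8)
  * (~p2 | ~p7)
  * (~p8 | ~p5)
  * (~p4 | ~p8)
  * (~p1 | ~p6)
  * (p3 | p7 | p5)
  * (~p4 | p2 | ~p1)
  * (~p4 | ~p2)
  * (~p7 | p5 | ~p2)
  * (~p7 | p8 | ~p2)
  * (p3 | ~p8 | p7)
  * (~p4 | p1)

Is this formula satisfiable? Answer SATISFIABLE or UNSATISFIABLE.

p4 = True:
  propagation gives p3=False, p8=False, p7=True; an empty clause results — contradiction.
p4 = False:
  p7 = True:
    propagation gives p6=True, p8=True, p3=True, p1=True; an empty clause results — contradiction.
  p7 = False:
    propagation gives p1=False, p3=False; an empty clause results — contradiction.
Every branch closes, so no satisfying assignment exists.

UNSATISFIABLE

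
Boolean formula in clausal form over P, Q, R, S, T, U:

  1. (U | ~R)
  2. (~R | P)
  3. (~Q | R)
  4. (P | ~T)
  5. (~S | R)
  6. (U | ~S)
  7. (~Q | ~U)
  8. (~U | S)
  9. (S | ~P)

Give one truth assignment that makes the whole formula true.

P=T, Q=F, R=T, S=T, T=T, U=T

Pure literal: Q appears only negated; assign Q = False.
Try P = True.
  then S is forced to True.
  then R is forced to True.
  then U is forced to True.
T is now unconstrained; take T = True.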